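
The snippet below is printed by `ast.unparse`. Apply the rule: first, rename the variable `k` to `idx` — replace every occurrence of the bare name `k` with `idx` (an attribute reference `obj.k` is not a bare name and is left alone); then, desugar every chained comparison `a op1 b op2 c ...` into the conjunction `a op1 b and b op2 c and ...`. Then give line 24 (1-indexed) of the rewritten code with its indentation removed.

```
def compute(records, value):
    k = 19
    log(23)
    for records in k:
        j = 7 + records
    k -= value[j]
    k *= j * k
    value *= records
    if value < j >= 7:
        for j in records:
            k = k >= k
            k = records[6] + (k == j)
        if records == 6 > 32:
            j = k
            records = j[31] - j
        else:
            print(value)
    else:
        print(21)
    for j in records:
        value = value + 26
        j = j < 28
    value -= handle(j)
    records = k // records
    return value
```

records = idx // records

Transformed code:
def compute(records, value):
    idx = 19
    log(23)
    for records in idx:
        j = 7 + records
    idx -= value[j]
    idx *= j * idx
    value *= records
    if value < j and j >= 7:
        for j in records:
            idx = idx >= idx
            idx = records[6] + (idx == j)
        if records == 6 and 6 > 32:
            j = idx
            records = j[31] - j
        else:
            print(value)
    else:
        print(21)
    for j in records:
        value = value + 26
        j = j < 28
    value -= handle(j)
    records = idx // records
    return value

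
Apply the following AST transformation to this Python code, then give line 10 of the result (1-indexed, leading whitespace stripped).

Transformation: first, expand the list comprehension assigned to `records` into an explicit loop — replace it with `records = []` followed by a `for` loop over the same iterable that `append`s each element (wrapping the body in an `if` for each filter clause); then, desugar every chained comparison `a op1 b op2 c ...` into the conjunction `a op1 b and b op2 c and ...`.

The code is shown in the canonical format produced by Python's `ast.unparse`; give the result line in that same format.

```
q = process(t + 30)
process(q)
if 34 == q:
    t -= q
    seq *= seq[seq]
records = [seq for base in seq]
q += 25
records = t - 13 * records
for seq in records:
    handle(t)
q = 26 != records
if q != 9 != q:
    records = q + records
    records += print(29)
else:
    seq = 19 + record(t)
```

records = t - 13 * records

Transformed code:
q = process(t + 30)
process(q)
if 34 == q:
    t -= q
    seq *= seq[seq]
records = []
for base in seq:
    records.append(seq)
q += 25
records = t - 13 * records
for seq in records:
    handle(t)
q = 26 != records
if q != 9 and 9 != q:
    records = q + records
    records += print(29)
else:
    seq = 19 + record(t)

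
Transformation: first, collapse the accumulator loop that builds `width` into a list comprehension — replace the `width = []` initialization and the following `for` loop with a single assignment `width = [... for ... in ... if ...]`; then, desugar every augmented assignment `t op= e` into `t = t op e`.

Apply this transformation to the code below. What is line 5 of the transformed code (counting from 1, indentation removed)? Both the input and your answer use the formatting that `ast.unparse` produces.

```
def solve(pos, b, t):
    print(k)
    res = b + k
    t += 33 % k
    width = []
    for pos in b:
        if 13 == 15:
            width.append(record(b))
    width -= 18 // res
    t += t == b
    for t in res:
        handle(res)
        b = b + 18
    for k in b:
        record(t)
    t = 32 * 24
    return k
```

Transformed code:
def solve(pos, b, t):
    print(k)
    res = b + k
    t = t + 33 % k
    width = [record(b) for pos in b if 13 == 15]
    width = width - 18 // res
    t = t + (t == b)
    for t in res:
        handle(res)
        b = b + 18
    for k in b:
        record(t)
    t = 32 * 24
    return k

width = [record(b) for pos in b if 13 == 15]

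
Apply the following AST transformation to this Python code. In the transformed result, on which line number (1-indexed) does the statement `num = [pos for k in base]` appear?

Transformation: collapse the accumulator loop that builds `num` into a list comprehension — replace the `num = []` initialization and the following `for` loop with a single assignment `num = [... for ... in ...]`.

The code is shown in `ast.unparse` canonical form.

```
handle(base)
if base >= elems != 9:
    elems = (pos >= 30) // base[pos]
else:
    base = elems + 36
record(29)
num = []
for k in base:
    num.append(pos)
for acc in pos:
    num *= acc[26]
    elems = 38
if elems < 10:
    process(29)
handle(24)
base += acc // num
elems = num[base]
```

Transformed code:
handle(base)
if base >= elems != 9:
    elems = (pos >= 30) // base[pos]
else:
    base = elems + 36
record(29)
num = [pos for k in base]
for acc in pos:
    num *= acc[26]
    elems = 38
if elems < 10:
    process(29)
handle(24)
base += acc // num
elems = num[base]

7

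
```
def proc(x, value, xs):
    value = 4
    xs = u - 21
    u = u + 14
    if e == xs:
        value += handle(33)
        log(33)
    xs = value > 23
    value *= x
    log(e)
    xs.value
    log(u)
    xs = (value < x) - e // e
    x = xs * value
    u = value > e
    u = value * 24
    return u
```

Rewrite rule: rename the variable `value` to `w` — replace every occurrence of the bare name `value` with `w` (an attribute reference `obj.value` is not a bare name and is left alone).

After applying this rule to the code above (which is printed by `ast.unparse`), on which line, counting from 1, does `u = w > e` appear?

15

Transformed code:
def proc(x, w, xs):
    w = 4
    xs = u - 21
    u = u + 14
    if e == xs:
        w += handle(33)
        log(33)
    xs = w > 23
    w *= x
    log(e)
    xs.value
    log(u)
    xs = (w < x) - e // e
    x = xs * w
    u = w > e
    u = w * 24
    return u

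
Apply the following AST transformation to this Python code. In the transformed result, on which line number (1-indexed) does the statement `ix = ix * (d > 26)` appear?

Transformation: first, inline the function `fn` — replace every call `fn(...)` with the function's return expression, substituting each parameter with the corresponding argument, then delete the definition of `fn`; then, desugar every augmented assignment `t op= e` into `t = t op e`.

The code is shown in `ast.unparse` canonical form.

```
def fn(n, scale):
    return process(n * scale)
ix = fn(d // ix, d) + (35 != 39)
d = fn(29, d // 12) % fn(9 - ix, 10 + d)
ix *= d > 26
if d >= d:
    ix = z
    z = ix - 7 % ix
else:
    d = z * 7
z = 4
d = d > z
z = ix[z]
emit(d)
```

3

Transformed code:
ix = process(d // ix * d) + (35 != 39)
d = process(29 * (d // 12)) % process((9 - ix) * (10 + d))
ix = ix * (d > 26)
if d >= d:
    ix = z
    z = ix - 7 % ix
else:
    d = z * 7
z = 4
d = d > z
z = ix[z]
emit(d)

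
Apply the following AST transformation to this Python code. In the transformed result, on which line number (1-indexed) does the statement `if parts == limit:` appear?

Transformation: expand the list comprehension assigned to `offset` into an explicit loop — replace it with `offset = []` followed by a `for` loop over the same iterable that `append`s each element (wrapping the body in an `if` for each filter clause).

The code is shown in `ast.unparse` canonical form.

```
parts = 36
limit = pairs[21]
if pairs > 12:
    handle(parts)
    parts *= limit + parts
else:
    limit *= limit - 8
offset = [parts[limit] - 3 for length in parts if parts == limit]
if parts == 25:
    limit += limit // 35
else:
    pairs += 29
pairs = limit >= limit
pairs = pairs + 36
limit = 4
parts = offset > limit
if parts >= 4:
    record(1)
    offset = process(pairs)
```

10

Transformed code:
parts = 36
limit = pairs[21]
if pairs > 12:
    handle(parts)
    parts *= limit + parts
else:
    limit *= limit - 8
offset = []
for length in parts:
    if parts == limit:
        offset.append(parts[limit] - 3)
if parts == 25:
    limit += limit // 35
else:
    pairs += 29
pairs = limit >= limit
pairs = pairs + 36
limit = 4
parts = offset > limit
if parts >= 4:
    record(1)
    offset = process(pairs)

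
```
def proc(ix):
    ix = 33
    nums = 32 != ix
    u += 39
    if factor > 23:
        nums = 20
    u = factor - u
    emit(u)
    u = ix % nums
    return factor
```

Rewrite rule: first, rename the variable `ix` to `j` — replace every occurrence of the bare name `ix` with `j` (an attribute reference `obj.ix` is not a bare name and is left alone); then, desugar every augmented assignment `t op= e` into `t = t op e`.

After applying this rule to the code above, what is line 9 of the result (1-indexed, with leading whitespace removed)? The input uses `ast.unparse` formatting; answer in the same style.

Transformed code:
def proc(j):
    j = 33
    nums = 32 != j
    u = u + 39
    if factor > 23:
        nums = 20
    u = factor - u
    emit(u)
    u = j % nums
    return factor

u = j % nums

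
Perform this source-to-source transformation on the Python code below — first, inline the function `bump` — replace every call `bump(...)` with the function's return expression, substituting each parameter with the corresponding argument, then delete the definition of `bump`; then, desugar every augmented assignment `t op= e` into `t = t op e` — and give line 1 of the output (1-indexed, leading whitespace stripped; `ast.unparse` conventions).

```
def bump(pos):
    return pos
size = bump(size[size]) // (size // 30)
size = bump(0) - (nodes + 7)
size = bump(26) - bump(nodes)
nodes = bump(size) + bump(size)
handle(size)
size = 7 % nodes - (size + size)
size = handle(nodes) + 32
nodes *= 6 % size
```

size = size[size] // (size // 30)

Transformed code:
size = size[size] // (size // 30)
size = 0 - (nodes + 7)
size = 26 - nodes
nodes = size + size
handle(size)
size = 7 % nodes - (size + size)
size = handle(nodes) + 32
nodes = nodes * (6 % size)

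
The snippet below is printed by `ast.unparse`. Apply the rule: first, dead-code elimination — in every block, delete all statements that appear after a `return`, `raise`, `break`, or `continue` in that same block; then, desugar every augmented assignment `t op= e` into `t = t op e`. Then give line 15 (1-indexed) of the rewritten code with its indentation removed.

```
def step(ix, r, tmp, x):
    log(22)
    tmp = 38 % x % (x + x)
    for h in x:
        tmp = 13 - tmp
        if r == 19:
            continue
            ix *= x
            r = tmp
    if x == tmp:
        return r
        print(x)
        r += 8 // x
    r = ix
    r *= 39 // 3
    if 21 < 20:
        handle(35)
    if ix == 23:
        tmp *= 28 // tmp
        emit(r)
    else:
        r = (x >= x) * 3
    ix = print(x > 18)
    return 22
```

tmp = tmp * (28 // tmp)

Transformed code:
def step(ix, r, tmp, x):
    log(22)
    tmp = 38 % x % (x + x)
    for h in x:
        tmp = 13 - tmp
        if r == 19:
            continue
    if x == tmp:
        return r
    r = ix
    r = r * (39 // 3)
    if 21 < 20:
        handle(35)
    if ix == 23:
        tmp = tmp * (28 // tmp)
        emit(r)
    else:
        r = (x >= x) * 3
    ix = print(x > 18)
    return 22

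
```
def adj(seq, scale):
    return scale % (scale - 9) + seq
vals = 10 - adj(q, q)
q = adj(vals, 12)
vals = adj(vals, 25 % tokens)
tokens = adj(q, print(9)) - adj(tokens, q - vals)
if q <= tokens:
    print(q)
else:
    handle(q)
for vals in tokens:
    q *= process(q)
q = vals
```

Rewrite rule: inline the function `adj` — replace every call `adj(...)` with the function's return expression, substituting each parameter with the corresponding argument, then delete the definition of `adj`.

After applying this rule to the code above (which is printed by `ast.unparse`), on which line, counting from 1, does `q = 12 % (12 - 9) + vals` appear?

Transformed code:
vals = 10 - (q % (q - 9) + q)
q = 12 % (12 - 9) + vals
vals = 25 % tokens % (25 % tokens - 9) + vals
tokens = print(9) % (print(9) - 9) + q - ((q - vals) % (q - vals - 9) + tokens)
if q <= tokens:
    print(q)
else:
    handle(q)
for vals in tokens:
    q *= process(q)
q = vals

2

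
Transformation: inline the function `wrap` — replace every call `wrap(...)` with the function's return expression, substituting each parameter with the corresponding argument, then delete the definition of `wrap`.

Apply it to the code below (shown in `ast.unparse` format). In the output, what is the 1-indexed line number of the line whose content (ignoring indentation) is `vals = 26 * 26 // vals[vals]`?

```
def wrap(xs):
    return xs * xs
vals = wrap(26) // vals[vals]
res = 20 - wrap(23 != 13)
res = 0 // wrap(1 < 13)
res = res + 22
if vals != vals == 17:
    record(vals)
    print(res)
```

Transformed code:
vals = 26 * 26 // vals[vals]
res = 20 - (23 != 13) * (23 != 13)
res = 0 // ((1 < 13) * (1 < 13))
res = res + 22
if vals != vals == 17:
    record(vals)
    print(res)

1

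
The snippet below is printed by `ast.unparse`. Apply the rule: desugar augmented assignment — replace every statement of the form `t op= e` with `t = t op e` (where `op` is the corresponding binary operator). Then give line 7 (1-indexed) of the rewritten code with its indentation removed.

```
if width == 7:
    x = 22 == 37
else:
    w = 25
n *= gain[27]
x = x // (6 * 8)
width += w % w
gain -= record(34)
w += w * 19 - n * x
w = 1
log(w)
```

Transformed code:
if width == 7:
    x = 22 == 37
else:
    w = 25
n = n * gain[27]
x = x // (6 * 8)
width = width + w % w
gain = gain - record(34)
w = w + (w * 19 - n * x)
w = 1
log(w)

width = width + w % w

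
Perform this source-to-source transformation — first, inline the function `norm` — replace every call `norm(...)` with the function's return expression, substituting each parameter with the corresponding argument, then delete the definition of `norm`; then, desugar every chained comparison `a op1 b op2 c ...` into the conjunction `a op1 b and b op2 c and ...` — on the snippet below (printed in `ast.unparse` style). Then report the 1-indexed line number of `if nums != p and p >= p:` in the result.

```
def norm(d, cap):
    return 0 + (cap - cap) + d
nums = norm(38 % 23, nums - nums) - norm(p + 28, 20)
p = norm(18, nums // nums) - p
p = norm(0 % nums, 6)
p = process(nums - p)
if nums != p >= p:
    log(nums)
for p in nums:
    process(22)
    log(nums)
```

5

Transformed code:
nums = 0 + (nums - nums - (nums - nums)) + 38 % 23 - (0 + (20 - 20) + (p + 28))
p = 0 + (nums // nums - nums // nums) + 18 - p
p = 0 + (6 - 6) + 0 % nums
p = process(nums - p)
if nums != p and p >= p:
    log(nums)
for p in nums:
    process(22)
    log(nums)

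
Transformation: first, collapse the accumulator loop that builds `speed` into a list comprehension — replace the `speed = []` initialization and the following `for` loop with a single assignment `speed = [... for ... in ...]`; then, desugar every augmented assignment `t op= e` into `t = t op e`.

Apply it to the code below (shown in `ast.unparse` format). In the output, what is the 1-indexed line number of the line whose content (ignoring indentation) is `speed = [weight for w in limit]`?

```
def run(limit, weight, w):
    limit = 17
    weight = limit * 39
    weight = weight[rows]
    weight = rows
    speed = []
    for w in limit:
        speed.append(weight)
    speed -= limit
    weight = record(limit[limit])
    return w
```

6

Transformed code:
def run(limit, weight, w):
    limit = 17
    weight = limit * 39
    weight = weight[rows]
    weight = rows
    speed = [weight for w in limit]
    speed = speed - limit
    weight = record(limit[limit])
    return w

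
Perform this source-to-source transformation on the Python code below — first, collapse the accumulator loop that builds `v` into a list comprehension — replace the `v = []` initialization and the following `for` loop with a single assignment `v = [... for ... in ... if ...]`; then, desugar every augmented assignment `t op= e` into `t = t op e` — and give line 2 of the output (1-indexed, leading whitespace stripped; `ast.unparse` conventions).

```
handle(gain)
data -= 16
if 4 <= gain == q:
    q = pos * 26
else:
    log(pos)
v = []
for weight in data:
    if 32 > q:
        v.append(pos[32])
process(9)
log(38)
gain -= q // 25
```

Transformed code:
handle(gain)
data = data - 16
if 4 <= gain == q:
    q = pos * 26
else:
    log(pos)
v = [pos[32] for weight in data if 32 > q]
process(9)
log(38)
gain = gain - q // 25

data = data - 16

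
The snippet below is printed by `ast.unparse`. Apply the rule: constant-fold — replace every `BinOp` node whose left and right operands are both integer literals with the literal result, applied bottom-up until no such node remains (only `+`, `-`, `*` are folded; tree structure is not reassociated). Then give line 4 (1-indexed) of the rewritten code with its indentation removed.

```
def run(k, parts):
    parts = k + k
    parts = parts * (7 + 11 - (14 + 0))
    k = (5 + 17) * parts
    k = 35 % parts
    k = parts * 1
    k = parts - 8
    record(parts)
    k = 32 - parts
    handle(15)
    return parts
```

Transformed code:
def run(k, parts):
    parts = k + k
    parts = parts * 4
    k = 22 * parts
    k = 35 % parts
    k = parts * 1
    k = parts - 8
    record(parts)
    k = 32 - parts
    handle(15)
    return parts

k = 22 * parts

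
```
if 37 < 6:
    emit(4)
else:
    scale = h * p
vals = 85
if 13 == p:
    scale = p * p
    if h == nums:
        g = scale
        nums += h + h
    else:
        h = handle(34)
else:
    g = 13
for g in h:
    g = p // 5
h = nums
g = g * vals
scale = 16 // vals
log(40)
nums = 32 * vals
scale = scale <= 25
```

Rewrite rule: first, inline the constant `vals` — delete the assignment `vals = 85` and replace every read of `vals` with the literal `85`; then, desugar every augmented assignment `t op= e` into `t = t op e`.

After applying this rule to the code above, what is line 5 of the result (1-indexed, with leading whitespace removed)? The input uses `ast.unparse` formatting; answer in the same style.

if 13 == p:

Transformed code:
if 37 < 6:
    emit(4)
else:
    scale = h * p
if 13 == p:
    scale = p * p
    if h == nums:
        g = scale
        nums = nums + (h + h)
    else:
        h = handle(34)
else:
    g = 13
for g in h:
    g = p // 5
h = nums
g = g * 85
scale = 16 // 85
log(40)
nums = 32 * 85
scale = scale <= 25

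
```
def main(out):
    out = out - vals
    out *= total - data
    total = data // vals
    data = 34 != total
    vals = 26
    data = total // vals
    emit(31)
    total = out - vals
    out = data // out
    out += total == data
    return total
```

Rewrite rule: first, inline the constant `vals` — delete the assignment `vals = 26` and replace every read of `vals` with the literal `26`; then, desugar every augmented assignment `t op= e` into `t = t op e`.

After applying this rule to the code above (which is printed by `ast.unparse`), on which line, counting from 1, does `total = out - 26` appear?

Transformed code:
def main(out):
    out = out - 26
    out = out * (total - data)
    total = data // 26
    data = 34 != total
    data = total // 26
    emit(31)
    total = out - 26
    out = data // out
    out = out + (total == data)
    return total

8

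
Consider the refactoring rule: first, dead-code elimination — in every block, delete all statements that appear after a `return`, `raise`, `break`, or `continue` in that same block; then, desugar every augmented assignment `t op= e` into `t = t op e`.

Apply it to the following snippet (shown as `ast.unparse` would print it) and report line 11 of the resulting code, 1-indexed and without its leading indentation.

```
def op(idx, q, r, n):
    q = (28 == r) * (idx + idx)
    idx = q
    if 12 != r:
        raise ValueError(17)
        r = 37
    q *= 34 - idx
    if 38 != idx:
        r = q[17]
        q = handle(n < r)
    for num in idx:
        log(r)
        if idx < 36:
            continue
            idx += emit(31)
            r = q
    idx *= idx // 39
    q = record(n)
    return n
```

log(r)

Transformed code:
def op(idx, q, r, n):
    q = (28 == r) * (idx + idx)
    idx = q
    if 12 != r:
        raise ValueError(17)
    q = q * (34 - idx)
    if 38 != idx:
        r = q[17]
        q = handle(n < r)
    for num in idx:
        log(r)
        if idx < 36:
            continue
    idx = idx * (idx // 39)
    q = record(n)
    return n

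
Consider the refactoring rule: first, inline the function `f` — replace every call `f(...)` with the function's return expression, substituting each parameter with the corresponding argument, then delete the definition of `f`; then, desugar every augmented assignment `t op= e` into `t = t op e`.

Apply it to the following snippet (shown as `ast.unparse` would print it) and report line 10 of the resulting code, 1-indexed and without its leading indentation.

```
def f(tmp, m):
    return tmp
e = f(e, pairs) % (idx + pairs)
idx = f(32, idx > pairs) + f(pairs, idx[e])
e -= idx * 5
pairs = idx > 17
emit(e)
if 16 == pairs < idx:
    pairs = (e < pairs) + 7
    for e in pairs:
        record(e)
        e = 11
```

e = 11

Transformed code:
e = e % (idx + pairs)
idx = 32 + pairs
e = e - idx * 5
pairs = idx > 17
emit(e)
if 16 == pairs < idx:
    pairs = (e < pairs) + 7
    for e in pairs:
        record(e)
        e = 11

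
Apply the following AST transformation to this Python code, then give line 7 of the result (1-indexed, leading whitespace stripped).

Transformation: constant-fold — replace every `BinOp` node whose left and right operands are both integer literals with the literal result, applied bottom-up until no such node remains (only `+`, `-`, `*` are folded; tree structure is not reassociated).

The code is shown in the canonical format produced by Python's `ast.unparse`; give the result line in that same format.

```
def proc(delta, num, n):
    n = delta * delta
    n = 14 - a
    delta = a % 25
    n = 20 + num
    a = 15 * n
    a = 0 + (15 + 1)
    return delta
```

a = 16

Transformed code:
def proc(delta, num, n):
    n = delta * delta
    n = 14 - a
    delta = a % 25
    n = 20 + num
    a = 15 * n
    a = 16
    return delta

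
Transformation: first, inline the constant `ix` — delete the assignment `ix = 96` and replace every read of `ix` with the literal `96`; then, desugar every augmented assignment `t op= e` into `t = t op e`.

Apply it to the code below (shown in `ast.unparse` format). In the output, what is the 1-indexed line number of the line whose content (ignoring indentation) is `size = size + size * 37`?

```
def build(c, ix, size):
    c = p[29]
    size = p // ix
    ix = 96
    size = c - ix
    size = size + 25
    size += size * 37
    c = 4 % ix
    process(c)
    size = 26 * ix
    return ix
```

Transformed code:
def build(c, ix, size):
    c = p[29]
    size = p // 96
    size = c - 96
    size = size + 25
    size = size + size * 37
    c = 4 % 96
    process(c)
    size = 26 * 96
    return 96

6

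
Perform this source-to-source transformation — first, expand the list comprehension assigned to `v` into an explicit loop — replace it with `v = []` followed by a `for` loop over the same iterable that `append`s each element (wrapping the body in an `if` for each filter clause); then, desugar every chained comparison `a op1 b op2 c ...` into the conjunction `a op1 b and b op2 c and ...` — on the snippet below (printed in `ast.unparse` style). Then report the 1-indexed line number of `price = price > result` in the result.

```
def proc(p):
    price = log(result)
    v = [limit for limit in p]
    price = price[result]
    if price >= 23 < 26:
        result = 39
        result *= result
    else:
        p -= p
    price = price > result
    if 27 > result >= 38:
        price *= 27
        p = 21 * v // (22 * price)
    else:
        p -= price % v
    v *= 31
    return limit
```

12

Transformed code:
def proc(p):
    price = log(result)
    v = []
    for limit in p:
        v.append(limit)
    price = price[result]
    if price >= 23 and 23 < 26:
        result = 39
        result *= result
    else:
        p -= p
    price = price > result
    if 27 > result and result >= 38:
        price *= 27
        p = 21 * v // (22 * price)
    else:
        p -= price % v
    v *= 31
    return limit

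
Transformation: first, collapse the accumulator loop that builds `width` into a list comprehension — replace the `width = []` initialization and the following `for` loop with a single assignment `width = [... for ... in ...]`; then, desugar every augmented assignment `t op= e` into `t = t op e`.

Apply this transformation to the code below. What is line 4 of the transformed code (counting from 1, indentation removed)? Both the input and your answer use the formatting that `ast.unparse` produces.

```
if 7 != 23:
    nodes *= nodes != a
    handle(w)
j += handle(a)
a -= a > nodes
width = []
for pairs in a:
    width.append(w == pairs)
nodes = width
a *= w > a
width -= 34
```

Transformed code:
if 7 != 23:
    nodes = nodes * (nodes != a)
    handle(w)
j = j + handle(a)
a = a - (a > nodes)
width = [w == pairs for pairs in a]
nodes = width
a = a * (w > a)
width = width - 34

j = j + handle(a)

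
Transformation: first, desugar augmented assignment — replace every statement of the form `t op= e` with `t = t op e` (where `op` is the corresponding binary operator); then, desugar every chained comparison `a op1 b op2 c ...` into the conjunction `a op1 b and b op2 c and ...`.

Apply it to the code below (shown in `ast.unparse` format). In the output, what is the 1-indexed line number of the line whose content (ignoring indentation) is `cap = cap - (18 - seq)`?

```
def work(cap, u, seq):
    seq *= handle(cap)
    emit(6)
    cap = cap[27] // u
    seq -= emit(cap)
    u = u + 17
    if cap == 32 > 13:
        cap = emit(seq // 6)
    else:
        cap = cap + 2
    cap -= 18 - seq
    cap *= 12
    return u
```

11

Transformed code:
def work(cap, u, seq):
    seq = seq * handle(cap)
    emit(6)
    cap = cap[27] // u
    seq = seq - emit(cap)
    u = u + 17
    if cap == 32 and 32 > 13:
        cap = emit(seq // 6)
    else:
        cap = cap + 2
    cap = cap - (18 - seq)
    cap = cap * 12
    return u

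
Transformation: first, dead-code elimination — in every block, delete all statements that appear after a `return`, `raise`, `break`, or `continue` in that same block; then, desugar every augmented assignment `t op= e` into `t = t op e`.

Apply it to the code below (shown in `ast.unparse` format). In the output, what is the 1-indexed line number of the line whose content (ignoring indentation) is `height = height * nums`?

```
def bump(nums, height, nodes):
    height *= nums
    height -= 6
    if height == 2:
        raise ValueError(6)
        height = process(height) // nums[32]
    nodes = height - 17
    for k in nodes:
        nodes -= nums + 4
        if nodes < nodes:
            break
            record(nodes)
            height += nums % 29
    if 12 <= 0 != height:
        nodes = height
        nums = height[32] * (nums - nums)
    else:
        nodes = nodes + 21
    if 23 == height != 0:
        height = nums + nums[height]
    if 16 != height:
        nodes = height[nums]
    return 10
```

2

Transformed code:
def bump(nums, height, nodes):
    height = height * nums
    height = height - 6
    if height == 2:
        raise ValueError(6)
    nodes = height - 17
    for k in nodes:
        nodes = nodes - (nums + 4)
        if nodes < nodes:
            break
    if 12 <= 0 != height:
        nodes = height
        nums = height[32] * (nums - nums)
    else:
        nodes = nodes + 21
    if 23 == height != 0:
        height = nums + nums[height]
    if 16 != height:
        nodes = height[nums]
    return 10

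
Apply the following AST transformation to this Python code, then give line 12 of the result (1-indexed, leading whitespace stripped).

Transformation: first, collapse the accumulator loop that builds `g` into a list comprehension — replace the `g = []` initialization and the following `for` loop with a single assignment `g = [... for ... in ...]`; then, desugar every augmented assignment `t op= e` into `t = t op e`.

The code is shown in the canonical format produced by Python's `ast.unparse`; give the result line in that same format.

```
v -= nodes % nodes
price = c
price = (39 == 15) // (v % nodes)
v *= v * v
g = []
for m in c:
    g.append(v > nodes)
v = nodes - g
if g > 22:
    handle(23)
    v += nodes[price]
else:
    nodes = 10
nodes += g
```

nodes = nodes + g

Transformed code:
v = v - nodes % nodes
price = c
price = (39 == 15) // (v % nodes)
v = v * (v * v)
g = [v > nodes for m in c]
v = nodes - g
if g > 22:
    handle(23)
    v = v + nodes[price]
else:
    nodes = 10
nodes = nodes + g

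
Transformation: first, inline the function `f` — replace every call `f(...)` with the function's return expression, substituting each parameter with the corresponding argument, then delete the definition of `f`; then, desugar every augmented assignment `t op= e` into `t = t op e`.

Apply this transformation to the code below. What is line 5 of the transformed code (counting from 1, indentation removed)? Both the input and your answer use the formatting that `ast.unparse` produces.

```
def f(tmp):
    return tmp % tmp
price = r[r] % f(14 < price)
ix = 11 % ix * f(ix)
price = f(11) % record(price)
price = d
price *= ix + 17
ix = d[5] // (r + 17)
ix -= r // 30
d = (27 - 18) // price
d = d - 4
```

price = price * (ix + 17)

Transformed code:
price = r[r] % ((14 < price) % (14 < price))
ix = 11 % ix * (ix % ix)
price = 11 % 11 % record(price)
price = d
price = price * (ix + 17)
ix = d[5] // (r + 17)
ix = ix - r // 30
d = (27 - 18) // price
d = d - 4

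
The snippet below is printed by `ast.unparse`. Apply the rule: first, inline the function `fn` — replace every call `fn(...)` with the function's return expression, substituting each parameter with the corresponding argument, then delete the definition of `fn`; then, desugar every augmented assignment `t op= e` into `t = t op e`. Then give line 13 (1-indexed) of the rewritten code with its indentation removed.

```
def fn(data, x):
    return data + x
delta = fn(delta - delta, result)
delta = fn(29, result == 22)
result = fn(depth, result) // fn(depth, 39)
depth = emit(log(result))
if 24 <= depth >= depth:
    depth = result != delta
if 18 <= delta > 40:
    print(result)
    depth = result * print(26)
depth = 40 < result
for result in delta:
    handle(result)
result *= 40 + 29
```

Transformed code:
delta = delta - delta + result
delta = 29 + (result == 22)
result = (depth + result) // (depth + 39)
depth = emit(log(result))
if 24 <= depth >= depth:
    depth = result != delta
if 18 <= delta > 40:
    print(result)
    depth = result * print(26)
depth = 40 < result
for result in delta:
    handle(result)
result = result * (40 + 29)

result = result * (40 + 29)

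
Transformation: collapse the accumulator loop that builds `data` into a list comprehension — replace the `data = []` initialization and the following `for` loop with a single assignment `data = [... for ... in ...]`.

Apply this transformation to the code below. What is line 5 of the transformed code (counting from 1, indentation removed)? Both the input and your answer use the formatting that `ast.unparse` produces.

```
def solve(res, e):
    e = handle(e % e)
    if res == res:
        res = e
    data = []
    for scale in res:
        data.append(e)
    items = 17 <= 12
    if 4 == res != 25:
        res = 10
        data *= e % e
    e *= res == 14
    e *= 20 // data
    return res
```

Transformed code:
def solve(res, e):
    e = handle(e % e)
    if res == res:
        res = e
    data = [e for scale in res]
    items = 17 <= 12
    if 4 == res != 25:
        res = 10
        data *= e % e
    e *= res == 14
    e *= 20 // data
    return res

data = [e for scale in res]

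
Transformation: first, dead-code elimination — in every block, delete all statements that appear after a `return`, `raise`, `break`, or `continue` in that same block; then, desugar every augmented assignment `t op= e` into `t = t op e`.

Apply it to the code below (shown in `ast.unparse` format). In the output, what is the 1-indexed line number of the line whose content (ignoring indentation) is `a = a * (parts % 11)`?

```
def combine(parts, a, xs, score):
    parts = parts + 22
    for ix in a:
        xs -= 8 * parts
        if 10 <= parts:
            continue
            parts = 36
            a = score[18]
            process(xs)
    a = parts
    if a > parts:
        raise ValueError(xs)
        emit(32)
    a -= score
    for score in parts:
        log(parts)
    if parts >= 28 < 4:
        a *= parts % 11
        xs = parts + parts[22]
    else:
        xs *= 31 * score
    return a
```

14

Transformed code:
def combine(parts, a, xs, score):
    parts = parts + 22
    for ix in a:
        xs = xs - 8 * parts
        if 10 <= parts:
            continue
    a = parts
    if a > parts:
        raise ValueError(xs)
    a = a - score
    for score in parts:
        log(parts)
    if parts >= 28 < 4:
        a = a * (parts % 11)
        xs = parts + parts[22]
    else:
        xs = xs * (31 * score)
    return a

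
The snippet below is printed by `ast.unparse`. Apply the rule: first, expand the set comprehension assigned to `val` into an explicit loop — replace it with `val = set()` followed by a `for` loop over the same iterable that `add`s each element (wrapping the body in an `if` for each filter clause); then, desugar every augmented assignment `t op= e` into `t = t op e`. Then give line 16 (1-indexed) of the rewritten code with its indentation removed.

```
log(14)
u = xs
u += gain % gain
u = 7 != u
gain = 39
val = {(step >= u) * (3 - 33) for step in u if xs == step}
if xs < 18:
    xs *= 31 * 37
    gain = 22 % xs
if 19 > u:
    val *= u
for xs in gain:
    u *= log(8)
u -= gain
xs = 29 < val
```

u = u * log(8)

Transformed code:
log(14)
u = xs
u = u + gain % gain
u = 7 != u
gain = 39
val = set()
for step in u:
    if xs == step:
        val.add((step >= u) * (3 - 33))
if xs < 18:
    xs = xs * (31 * 37)
    gain = 22 % xs
if 19 > u:
    val = val * u
for xs in gain:
    u = u * log(8)
u = u - gain
xs = 29 < val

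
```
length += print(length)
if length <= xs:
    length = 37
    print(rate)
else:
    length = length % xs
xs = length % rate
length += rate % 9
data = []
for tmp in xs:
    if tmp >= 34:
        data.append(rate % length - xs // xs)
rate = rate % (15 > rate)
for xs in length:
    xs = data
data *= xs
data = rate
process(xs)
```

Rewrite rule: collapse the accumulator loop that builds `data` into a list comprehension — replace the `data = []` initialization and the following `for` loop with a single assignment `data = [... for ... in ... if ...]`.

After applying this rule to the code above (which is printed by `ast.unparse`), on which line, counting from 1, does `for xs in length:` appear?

Transformed code:
length += print(length)
if length <= xs:
    length = 37
    print(rate)
else:
    length = length % xs
xs = length % rate
length += rate % 9
data = [rate % length - xs // xs for tmp in xs if tmp >= 34]
rate = rate % (15 > rate)
for xs in length:
    xs = data
data *= xs
data = rate
process(xs)

11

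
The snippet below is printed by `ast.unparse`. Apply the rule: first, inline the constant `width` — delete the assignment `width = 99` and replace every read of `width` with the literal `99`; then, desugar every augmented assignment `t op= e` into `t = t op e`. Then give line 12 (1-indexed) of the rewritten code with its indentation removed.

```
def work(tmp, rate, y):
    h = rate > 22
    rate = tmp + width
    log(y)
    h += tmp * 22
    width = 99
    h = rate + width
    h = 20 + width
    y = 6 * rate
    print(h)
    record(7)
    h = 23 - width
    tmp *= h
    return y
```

tmp = tmp * h

Transformed code:
def work(tmp, rate, y):
    h = rate > 22
    rate = tmp + 99
    log(y)
    h = h + tmp * 22
    h = rate + 99
    h = 20 + 99
    y = 6 * rate
    print(h)
    record(7)
    h = 23 - 99
    tmp = tmp * h
    return y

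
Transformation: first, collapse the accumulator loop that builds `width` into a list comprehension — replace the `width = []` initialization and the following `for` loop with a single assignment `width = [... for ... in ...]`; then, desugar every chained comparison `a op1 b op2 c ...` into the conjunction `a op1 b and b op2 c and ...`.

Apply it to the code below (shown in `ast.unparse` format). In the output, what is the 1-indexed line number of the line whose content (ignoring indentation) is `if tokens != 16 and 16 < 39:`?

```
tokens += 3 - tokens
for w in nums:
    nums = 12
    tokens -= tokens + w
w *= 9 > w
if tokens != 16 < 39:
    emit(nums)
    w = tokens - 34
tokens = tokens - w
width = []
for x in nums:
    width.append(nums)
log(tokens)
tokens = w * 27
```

6

Transformed code:
tokens += 3 - tokens
for w in nums:
    nums = 12
    tokens -= tokens + w
w *= 9 > w
if tokens != 16 and 16 < 39:
    emit(nums)
    w = tokens - 34
tokens = tokens - w
width = [nums for x in nums]
log(tokens)
tokens = w * 27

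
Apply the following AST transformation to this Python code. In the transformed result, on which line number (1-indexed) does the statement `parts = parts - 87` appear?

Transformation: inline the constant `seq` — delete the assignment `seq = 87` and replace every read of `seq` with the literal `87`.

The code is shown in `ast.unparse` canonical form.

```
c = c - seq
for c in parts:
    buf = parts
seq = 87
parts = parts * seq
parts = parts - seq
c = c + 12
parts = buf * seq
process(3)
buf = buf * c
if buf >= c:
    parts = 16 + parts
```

5

Transformed code:
c = c - 87
for c in parts:
    buf = parts
parts = parts * 87
parts = parts - 87
c = c + 12
parts = buf * 87
process(3)
buf = buf * c
if buf >= c:
    parts = 16 + parts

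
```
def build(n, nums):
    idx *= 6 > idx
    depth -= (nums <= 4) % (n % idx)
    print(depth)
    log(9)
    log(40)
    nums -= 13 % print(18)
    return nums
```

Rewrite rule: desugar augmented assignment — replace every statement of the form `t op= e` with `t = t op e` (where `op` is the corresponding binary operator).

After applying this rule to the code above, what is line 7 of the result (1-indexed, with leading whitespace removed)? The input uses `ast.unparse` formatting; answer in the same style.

nums = nums - 13 % print(18)

Transformed code:
def build(n, nums):
    idx = idx * (6 > idx)
    depth = depth - (nums <= 4) % (n % idx)
    print(depth)
    log(9)
    log(40)
    nums = nums - 13 % print(18)
    return nums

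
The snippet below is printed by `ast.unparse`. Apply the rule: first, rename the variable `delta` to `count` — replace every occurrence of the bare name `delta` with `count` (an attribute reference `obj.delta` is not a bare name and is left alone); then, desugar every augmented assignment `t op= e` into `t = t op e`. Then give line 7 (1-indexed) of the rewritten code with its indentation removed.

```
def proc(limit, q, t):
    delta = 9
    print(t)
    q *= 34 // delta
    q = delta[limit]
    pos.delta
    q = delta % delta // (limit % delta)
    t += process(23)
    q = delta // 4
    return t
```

Transformed code:
def proc(limit, q, t):
    count = 9
    print(t)
    q = q * (34 // count)
    q = count[limit]
    pos.delta
    q = count % count // (limit % count)
    t = t + process(23)
    q = count // 4
    return t

q = count % count // (limit % count)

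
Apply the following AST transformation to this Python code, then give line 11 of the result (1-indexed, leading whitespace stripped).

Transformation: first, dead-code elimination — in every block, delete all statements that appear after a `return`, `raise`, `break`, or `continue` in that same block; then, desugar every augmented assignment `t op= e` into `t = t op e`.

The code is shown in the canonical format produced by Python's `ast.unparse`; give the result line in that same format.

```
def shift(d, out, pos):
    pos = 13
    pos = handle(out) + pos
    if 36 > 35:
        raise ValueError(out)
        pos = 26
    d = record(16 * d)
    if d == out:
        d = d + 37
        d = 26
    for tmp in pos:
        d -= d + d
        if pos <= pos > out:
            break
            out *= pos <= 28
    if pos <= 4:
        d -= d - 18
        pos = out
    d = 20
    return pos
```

d = d - (d + d)

Transformed code:
def shift(d, out, pos):
    pos = 13
    pos = handle(out) + pos
    if 36 > 35:
        raise ValueError(out)
    d = record(16 * d)
    if d == out:
        d = d + 37
        d = 26
    for tmp in pos:
        d = d - (d + d)
        if pos <= pos > out:
            break
    if pos <= 4:
        d = d - (d - 18)
        pos = out
    d = 20
    return pos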